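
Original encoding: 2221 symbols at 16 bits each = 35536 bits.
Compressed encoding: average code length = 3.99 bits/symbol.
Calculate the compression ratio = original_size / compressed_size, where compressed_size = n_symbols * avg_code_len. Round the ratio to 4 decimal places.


original_size = n_symbols * orig_bits = 2221 * 16 = 35536 bits
compressed_size = n_symbols * avg_code_len = 2221 * 3.99 = 8861.79 bits
ratio = original_size / compressed_size = 35536 / 8861.79 = 4.01

Compression ratio = 4.01


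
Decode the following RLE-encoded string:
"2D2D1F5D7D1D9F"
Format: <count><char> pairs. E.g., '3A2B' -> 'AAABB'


Expanding each <count><char> pair:
  2D -> 'DD'
  2D -> 'DD'
  1F -> 'F'
  5D -> 'DDDDD'
  7D -> 'DDDDDDD'
  1D -> 'D'
  9F -> 'FFFFFFFFF'

Decoded = DDDDFDDDDDDDDDDDDDFFFFFFFFF


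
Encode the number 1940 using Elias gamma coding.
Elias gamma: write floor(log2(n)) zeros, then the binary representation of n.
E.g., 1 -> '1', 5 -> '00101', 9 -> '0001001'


num_bits = floor(log2(1940)) + 1 = 11
leading_zeros = num_bits - 1 = 10
binary(1940) = 11110010100

Elias gamma(1940) = '0000000000' + '11110010100' = 000000000011110010100 (21 bits)


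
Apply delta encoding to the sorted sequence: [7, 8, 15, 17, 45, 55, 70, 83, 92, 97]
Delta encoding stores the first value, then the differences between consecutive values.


First value: 7
Deltas:
  8 - 7 = 1
  15 - 8 = 7
  17 - 15 = 2
  45 - 17 = 28
  55 - 45 = 10
  70 - 55 = 15
  83 - 70 = 13
  92 - 83 = 9
  97 - 92 = 5


Delta encoded: [7, 1, 7, 2, 28, 10, 15, 13, 9, 5]


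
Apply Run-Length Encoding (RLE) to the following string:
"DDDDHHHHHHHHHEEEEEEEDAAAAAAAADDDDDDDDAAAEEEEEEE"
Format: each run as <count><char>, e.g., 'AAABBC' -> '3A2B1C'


Scanning runs left to right:
  i=0: run of 'D' x 4 -> '4D'
  i=4: run of 'H' x 9 -> '9H'
  i=13: run of 'E' x 7 -> '7E'
  i=20: run of 'D' x 1 -> '1D'
  i=21: run of 'A' x 8 -> '8A'
  i=29: run of 'D' x 8 -> '8D'
  i=37: run of 'A' x 3 -> '3A'
  i=40: run of 'E' x 7 -> '7E'

RLE = 4D9H7E1D8A8D3A7E


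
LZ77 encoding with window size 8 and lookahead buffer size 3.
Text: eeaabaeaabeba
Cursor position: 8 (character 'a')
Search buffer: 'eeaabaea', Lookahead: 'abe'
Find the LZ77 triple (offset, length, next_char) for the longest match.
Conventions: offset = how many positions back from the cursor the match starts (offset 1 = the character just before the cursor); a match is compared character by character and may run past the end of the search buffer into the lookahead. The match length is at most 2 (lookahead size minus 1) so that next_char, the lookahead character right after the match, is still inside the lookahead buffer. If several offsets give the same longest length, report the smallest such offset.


Try each offset into the search buffer:
  offset=1 (pos 7, char 'a'): match length 1
  offset=2 (pos 6, char 'e'): match length 0
  offset=3 (pos 5, char 'a'): match length 1
  offset=4 (pos 4, char 'b'): match length 0
  offset=5 (pos 3, char 'a'): match length 2
  offset=6 (pos 2, char 'a'): match length 1
  offset=7 (pos 1, char 'e'): match length 0
  offset=8 (pos 0, char 'e'): match length 0
Longest match has length 2 at offset 5.
next_char = character at position 8 + 2 = 10 -> 'e'

Best match: offset=5, length=2 (matching 'ab' starting at position 3)
LZ77 triple: (5, 2, 'e')


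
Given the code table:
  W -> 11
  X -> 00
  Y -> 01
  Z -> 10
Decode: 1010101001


Decoding:
10 -> Z
10 -> Z
10 -> Z
10 -> Z
01 -> Y


Result: ZZZZY


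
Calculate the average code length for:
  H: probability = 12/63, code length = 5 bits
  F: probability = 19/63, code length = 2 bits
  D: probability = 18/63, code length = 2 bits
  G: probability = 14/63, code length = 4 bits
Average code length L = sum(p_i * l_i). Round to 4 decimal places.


Weighted contributions p_i * l_i:
  H: (12/63) * 5 = 60/63
  F: (19/63) * 2 = 38/63
  D: (18/63) * 2 = 36/63
  G: (14/63) * 4 = 56/63
Sum = (60 + 38 + 36 + 56)/63 = 190/63

L = 190/63 = 3.0159 bits/symbol


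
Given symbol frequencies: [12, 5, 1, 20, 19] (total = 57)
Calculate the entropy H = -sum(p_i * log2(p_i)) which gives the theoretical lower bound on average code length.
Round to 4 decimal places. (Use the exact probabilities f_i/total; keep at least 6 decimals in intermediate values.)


Per-symbol terms -p_i * log2(p_i) with p_i = f_i/57:
  p = 12/57 = 0.210526: log2(p) = -2.247928, -p*log2(p) = 0.473248
  p = 5/57 = 0.087719: log2(p) = -3.510962, -p*log2(p) = 0.307979
  p = 1/57 = 0.017544: log2(p) = -5.832890, -p*log2(p) = 0.102331
  p = 20/57 = 0.350877: log2(p) = -1.510962, -p*log2(p) = 0.530162
  p = 19/57 = 0.333333: log2(p) = -1.584963, -p*log2(p) = 0.528321
H = 0.473248 + 0.307979 + 0.102331 + 0.530162 + 0.528321 = 1.942041

H = 1.942 bits/symbol


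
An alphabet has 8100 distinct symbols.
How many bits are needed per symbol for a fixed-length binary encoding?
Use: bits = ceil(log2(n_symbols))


log2(8100) = 12.9837
Bracket: 2^12 = 4096 < 8100 <= 2^13 = 8192
So ceil(log2(8100)) = 13

bits = ceil(log2(8100)) = ceil(12.9837) = 13 bits


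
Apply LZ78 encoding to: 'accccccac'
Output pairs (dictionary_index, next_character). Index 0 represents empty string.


LZ78 encoding steps:
Dictionary: {0: ''}
Step 1: w='' (idx 0), next='a' -> output (0, 'a'), add 'a' as idx 1
Step 2: w='' (idx 0), next='c' -> output (0, 'c'), add 'c' as idx 2
Step 3: w='c' (idx 2), next='c' -> output (2, 'c'), add 'cc' as idx 3
Step 4: w='cc' (idx 3), next='c' -> output (3, 'c'), add 'ccc' as idx 4
Step 5: w='a' (idx 1), next='c' -> output (1, 'c'), add 'ac' as idx 5


Encoded: [(0, 'a'), (0, 'c'), (2, 'c'), (3, 'c'), (1, 'c')]


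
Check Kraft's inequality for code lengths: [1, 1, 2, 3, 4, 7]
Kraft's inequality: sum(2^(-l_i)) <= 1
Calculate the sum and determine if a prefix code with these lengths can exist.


Sum = 2^(-1) + 2^(-1) + 2^(-2) + 2^(-3) + 2^(-4) + 2^(-7)
    = 0.5 + 0.5 + 0.25 + 0.125 + 0.0625 + 0.0078125
    = 185/128 = 1.4453125
Since 1.4453125 > 1, Kraft's inequality is NOT satisfied.
A prefix code with these lengths CANNOT exist.

Kraft sum = 1.4453125. Not satisfied.


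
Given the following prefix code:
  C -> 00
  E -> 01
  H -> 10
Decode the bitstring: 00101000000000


Decoding step by step:
Bits 00 -> C
Bits 10 -> H
Bits 10 -> H
Bits 00 -> C
Bits 00 -> C
Bits 00 -> C
Bits 00 -> C


Decoded message: CHHCCCC


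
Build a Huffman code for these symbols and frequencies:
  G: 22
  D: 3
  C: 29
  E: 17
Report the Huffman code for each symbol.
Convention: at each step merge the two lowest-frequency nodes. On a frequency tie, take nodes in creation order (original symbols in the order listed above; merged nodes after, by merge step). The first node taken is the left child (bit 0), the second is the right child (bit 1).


Huffman tree construction:
Step 1: Merge D(3) + E(17) = 20
Step 2: Merge (D+E)(20) + G(22) = 42
Step 3: Merge C(29) + ((D+E)+G)(42) = 71
Read each symbol's code off the tree from the root (left child = 0, right child = 1).

Codes:
  G: 11 (length 2)
  D: 100 (length 3)
  C: 0 (length 1)
  E: 101 (length 3)
Average code length: 133/71 = 1.8732 bits/symbol


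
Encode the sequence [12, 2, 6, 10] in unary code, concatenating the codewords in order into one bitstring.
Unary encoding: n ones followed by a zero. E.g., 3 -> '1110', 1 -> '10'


Encode each number as n ones followed by a terminating 0:
  12 -> 1111111111110 (13 bits)
  2 -> 110 (3 bits)
  6 -> 1111110 (7 bits)
  10 -> 11111111110 (11 bits)
Total length = 13 + 3 + 7 + 11 = 34 bits.

Unary([12, 2, 6, 10]) = 1111111111110110111111011111111110 (34 bits)


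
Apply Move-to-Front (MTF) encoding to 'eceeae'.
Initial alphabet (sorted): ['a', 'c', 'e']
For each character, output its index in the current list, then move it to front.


MTF encoding:
'e': index 2 in ['a', 'c', 'e'] -> ['e', 'a', 'c']
'c': index 2 in ['e', 'a', 'c'] -> ['c', 'e', 'a']
'e': index 1 in ['c', 'e', 'a'] -> ['e', 'c', 'a']
'e': index 0 in ['e', 'c', 'a'] -> ['e', 'c', 'a']
'a': index 2 in ['e', 'c', 'a'] -> ['a', 'e', 'c']
'e': index 1 in ['a', 'e', 'c'] -> ['e', 'a', 'c']


Output: [2, 2, 1, 0, 2, 1]


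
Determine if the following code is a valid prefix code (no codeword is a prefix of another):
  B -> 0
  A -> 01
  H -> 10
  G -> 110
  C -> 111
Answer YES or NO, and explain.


Checking each pair (does one codeword prefix another?):
  B='0' vs A='01': prefix -- VIOLATION

NO -- this is NOT a valid prefix code. B (0) is a prefix of A (01).


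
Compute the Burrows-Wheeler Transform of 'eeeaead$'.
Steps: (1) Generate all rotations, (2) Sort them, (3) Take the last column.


Rotations (sorted):
  0: $eeeaead -> last char: d
  1: ad$eeeae -> last char: e
  2: aead$eee -> last char: e
  3: d$eeeaea -> last char: a
  4: ead$eeea -> last char: a
  5: eaead$ee -> last char: e
  6: eeaead$e -> last char: e
  7: eeeaead$ -> last char: $


BWT = deeaaee$


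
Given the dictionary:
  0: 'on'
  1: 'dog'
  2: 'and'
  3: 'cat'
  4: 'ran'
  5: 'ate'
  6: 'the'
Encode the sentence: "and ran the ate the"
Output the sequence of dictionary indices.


Look up each word in the dictionary:
  'and' -> 2
  'ran' -> 4
  'the' -> 6
  'ate' -> 5
  'the' -> 6

Encoded: [2, 4, 6, 5, 6]


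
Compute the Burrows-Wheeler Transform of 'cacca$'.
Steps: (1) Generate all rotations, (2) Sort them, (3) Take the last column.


Rotations (sorted):
  0: $cacca -> last char: a
  1: a$cacc -> last char: c
  2: acca$c -> last char: c
  3: ca$cac -> last char: c
  4: cacca$ -> last char: $
  5: cca$ca -> last char: a


BWT = accc$a


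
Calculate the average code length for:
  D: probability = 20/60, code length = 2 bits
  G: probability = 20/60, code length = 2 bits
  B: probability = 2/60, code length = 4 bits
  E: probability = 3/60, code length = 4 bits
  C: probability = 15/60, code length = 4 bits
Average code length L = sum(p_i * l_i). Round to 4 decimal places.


Weighted contributions p_i * l_i:
  D: (20/60) * 2 = 40/60
  G: (20/60) * 2 = 40/60
  B: (2/60) * 4 = 8/60
  E: (3/60) * 4 = 12/60
  C: (15/60) * 4 = 60/60
Sum = (40 + 40 + 8 + 12 + 60)/60 = 160/60

L = 160/60 = 2.6667 bits/symbol


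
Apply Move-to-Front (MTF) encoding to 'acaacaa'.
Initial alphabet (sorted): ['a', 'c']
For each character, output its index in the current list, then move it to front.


MTF encoding:
'a': index 0 in ['a', 'c'] -> ['a', 'c']
'c': index 1 in ['a', 'c'] -> ['c', 'a']
'a': index 1 in ['c', 'a'] -> ['a', 'c']
'a': index 0 in ['a', 'c'] -> ['a', 'c']
'c': index 1 in ['a', 'c'] -> ['c', 'a']
'a': index 1 in ['c', 'a'] -> ['a', 'c']
'a': index 0 in ['a', 'c'] -> ['a', 'c']


Output: [0, 1, 1, 0, 1, 1, 0]


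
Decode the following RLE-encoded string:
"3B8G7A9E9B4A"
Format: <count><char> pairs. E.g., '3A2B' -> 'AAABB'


Expanding each <count><char> pair:
  3B -> 'BBB'
  8G -> 'GGGGGGGG'
  7A -> 'AAAAAAA'
  9E -> 'EEEEEEEEE'
  9B -> 'BBBBBBBBB'
  4A -> 'AAAA'

Decoded = BBBGGGGGGGGAAAAAAAEEEEEEEEEBBBBBBBBBAAAA


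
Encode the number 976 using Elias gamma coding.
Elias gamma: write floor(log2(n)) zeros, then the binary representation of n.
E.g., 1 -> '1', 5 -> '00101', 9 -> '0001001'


num_bits = floor(log2(976)) + 1 = 10
leading_zeros = num_bits - 1 = 9
binary(976) = 1111010000

Elias gamma(976) = '000000000' + '1111010000' = 0000000001111010000 (19 bits)


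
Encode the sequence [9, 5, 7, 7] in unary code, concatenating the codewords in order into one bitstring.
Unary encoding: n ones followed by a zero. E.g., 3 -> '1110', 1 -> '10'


Encode each number as n ones followed by a terminating 0:
  9 -> 1111111110 (10 bits)
  5 -> 111110 (6 bits)
  7 -> 11111110 (8 bits)
  7 -> 11111110 (8 bits)
Total length = 10 + 6 + 8 + 8 = 32 bits.

Unary([9, 5, 7, 7]) = 11111111101111101111111011111110 (32 bits)


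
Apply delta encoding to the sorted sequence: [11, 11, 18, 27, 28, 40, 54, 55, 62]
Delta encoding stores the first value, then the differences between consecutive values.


First value: 11
Deltas:
  11 - 11 = 0
  18 - 11 = 7
  27 - 18 = 9
  28 - 27 = 1
  40 - 28 = 12
  54 - 40 = 14
  55 - 54 = 1
  62 - 55 = 7


Delta encoded: [11, 0, 7, 9, 1, 12, 14, 1, 7]


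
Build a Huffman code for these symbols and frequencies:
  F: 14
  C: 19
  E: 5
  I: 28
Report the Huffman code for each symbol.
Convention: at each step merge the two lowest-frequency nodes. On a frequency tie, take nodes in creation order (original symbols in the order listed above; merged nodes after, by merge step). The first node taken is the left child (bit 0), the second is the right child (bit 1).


Huffman tree construction:
Step 1: Merge E(5) + F(14) = 19
Step 2: Merge C(19) + (E+F)(19) = 38
Step 3: Merge I(28) + (C+(E+F))(38) = 66
Read each symbol's code off the tree from the root (left child = 0, right child = 1).

Codes:
  F: 111 (length 3)
  C: 10 (length 2)
  E: 110 (length 3)
  I: 0 (length 1)
Average code length: 123/66 = 1.8636 bits/symbol


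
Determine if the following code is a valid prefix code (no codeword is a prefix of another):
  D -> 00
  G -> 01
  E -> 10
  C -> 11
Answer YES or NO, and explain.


Checking each pair (does one codeword prefix another?):
  D='00' vs G='01': no prefix
  D='00' vs E='10': no prefix
  D='00' vs C='11': no prefix
  G='01' vs D='00': no prefix
  G='01' vs E='10': no prefix
  G='01' vs C='11': no prefix
  E='10' vs D='00': no prefix
  E='10' vs G='01': no prefix
  E='10' vs C='11': no prefix
  C='11' vs D='00': no prefix
  C='11' vs G='01': no prefix
  C='11' vs E='10': no prefix
No violation found over all pairs.

YES -- this is a valid prefix code. No codeword is a prefix of any other codeword.


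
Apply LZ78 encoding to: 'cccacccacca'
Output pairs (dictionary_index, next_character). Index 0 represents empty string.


LZ78 encoding steps:
Dictionary: {0: ''}
Step 1: w='' (idx 0), next='c' -> output (0, 'c'), add 'c' as idx 1
Step 2: w='c' (idx 1), next='c' -> output (1, 'c'), add 'cc' as idx 2
Step 3: w='' (idx 0), next='a' -> output (0, 'a'), add 'a' as idx 3
Step 4: w='cc' (idx 2), next='c' -> output (2, 'c'), add 'ccc' as idx 4
Step 5: w='a' (idx 3), next='c' -> output (3, 'c'), add 'ac' as idx 5
Step 6: w='c' (idx 1), next='a' -> output (1, 'a'), add 'ca' as idx 6


Encoded: [(0, 'c'), (1, 'c'), (0, 'a'), (2, 'c'), (3, 'c'), (1, 'a')]


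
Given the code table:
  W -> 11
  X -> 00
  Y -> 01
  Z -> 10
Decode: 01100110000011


Decoding:
01 -> Y
10 -> Z
01 -> Y
10 -> Z
00 -> X
00 -> X
11 -> W


Result: YZYZXXW


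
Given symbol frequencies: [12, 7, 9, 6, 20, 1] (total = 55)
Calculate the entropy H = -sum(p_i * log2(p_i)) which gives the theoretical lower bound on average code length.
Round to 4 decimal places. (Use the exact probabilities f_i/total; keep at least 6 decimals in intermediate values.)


Per-symbol terms -p_i * log2(p_i) with p_i = f_i/55:
  p = 12/55 = 0.218182: log2(p) = -2.196397, -p*log2(p) = 0.479214
  p = 7/55 = 0.127273: log2(p) = -2.974005, -p*log2(p) = 0.378510
  p = 9/55 = 0.163636: log2(p) = -2.611435, -p*log2(p) = 0.427326
  p = 6/55 = 0.109091: log2(p) = -3.196397, -p*log2(p) = 0.348698
  p = 20/55 = 0.363636: log2(p) = -1.459432, -p*log2(p) = 0.530702
  p = 1/55 = 0.018182: log2(p) = -5.781360, -p*log2(p) = 0.105116
H = 0.479214 + 0.378510 + 0.427326 + 0.348698 + 0.530702 + 0.105116 = 2.269566

H = 2.2696 bits/symbol


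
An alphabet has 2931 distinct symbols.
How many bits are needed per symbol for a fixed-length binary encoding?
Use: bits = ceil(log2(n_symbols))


log2(2931) = 11.5172
Bracket: 2^11 = 2048 < 2931 <= 2^12 = 4096
So ceil(log2(2931)) = 12

bits = ceil(log2(2931)) = ceil(11.5172) = 12 bits


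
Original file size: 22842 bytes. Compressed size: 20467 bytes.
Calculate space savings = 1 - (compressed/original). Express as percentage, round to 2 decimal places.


ratio = compressed/original = 20467/22842 = 0.896025
savings = 1 - ratio = 1 - 0.896025 = 0.103975
as a percentage: 0.103975 * 100 = 10.4%

Space savings = 1 - 20467/22842 = 10.4%


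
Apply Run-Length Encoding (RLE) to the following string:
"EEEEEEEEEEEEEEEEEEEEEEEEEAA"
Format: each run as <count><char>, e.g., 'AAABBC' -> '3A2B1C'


Scanning runs left to right:
  i=0: run of 'E' x 25 -> '25E'
  i=25: run of 'A' x 2 -> '2A'

RLE = 25E2A


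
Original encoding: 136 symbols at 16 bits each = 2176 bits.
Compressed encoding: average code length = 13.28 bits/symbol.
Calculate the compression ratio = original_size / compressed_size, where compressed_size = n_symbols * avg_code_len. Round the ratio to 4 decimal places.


original_size = n_symbols * orig_bits = 136 * 16 = 2176 bits
compressed_size = n_symbols * avg_code_len = 136 * 13.28 = 1806.08 bits
ratio = original_size / compressed_size = 2176 / 1806.08 = 1.2048

Compression ratio = 1.2048


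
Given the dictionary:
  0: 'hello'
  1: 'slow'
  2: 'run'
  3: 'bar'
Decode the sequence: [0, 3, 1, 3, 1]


Look up each index in the dictionary:
  0 -> 'hello'
  3 -> 'bar'
  1 -> 'slow'
  3 -> 'bar'
  1 -> 'slow'

Decoded: "hello bar slow bar slow"


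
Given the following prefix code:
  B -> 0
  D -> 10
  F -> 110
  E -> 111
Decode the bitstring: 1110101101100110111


Decoding step by step:
Bits 111 -> E
Bits 0 -> B
Bits 10 -> D
Bits 110 -> F
Bits 110 -> F
Bits 0 -> B
Bits 110 -> F
Bits 111 -> E


Decoded message: EBDFFBFE


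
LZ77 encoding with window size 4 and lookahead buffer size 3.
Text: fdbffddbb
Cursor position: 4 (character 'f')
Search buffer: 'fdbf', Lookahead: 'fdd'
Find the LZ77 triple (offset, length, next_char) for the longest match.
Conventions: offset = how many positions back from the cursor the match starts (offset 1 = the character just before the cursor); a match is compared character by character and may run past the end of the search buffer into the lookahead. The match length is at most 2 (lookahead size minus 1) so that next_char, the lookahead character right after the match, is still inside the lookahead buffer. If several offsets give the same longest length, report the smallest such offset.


Try each offset into the search buffer:
  offset=1 (pos 3, char 'f'): match length 1
  offset=2 (pos 2, char 'b'): match length 0
  offset=3 (pos 1, char 'd'): match length 0
  offset=4 (pos 0, char 'f'): match length 2
Longest match has length 2 at offset 4.
next_char = character at position 4 + 2 = 6 -> 'd'

Best match: offset=4, length=2 (matching 'fd' starting at position 0)
LZ77 triple: (4, 2, 'd')


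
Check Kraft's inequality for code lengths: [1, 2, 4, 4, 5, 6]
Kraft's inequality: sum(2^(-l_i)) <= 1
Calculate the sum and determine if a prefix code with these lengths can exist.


Sum = 2^(-1) + 2^(-2) + 2^(-4) + 2^(-4) + 2^(-5) + 2^(-6)
    = 0.5 + 0.25 + 0.0625 + 0.0625 + 0.03125 + 0.015625
    = 59/64 = 0.921875
Since 0.921875 <= 1, Kraft's inequality IS satisfied.
A prefix code with these lengths CAN exist.

Kraft sum = 0.921875. Satisfied.


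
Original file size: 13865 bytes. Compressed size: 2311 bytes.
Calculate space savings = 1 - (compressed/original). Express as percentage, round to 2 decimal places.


ratio = compressed/original = 2311/13865 = 0.166679
savings = 1 - ratio = 1 - 0.166679 = 0.833321
as a percentage: 0.833321 * 100 = 83.33%

Space savings = 1 - 2311/13865 = 83.33%


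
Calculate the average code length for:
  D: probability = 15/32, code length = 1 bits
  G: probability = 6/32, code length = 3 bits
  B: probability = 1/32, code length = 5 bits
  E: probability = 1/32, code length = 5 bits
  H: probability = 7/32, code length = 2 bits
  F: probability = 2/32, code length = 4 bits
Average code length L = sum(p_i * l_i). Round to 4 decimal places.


Weighted contributions p_i * l_i:
  D: (15/32) * 1 = 15/32
  G: (6/32) * 3 = 18/32
  B: (1/32) * 5 = 5/32
  E: (1/32) * 5 = 5/32
  H: (7/32) * 2 = 14/32
  F: (2/32) * 4 = 8/32
Sum = (15 + 18 + 5 + 5 + 14 + 8)/32 = 65/32

L = 65/32 = 2.0313 bits/symbol


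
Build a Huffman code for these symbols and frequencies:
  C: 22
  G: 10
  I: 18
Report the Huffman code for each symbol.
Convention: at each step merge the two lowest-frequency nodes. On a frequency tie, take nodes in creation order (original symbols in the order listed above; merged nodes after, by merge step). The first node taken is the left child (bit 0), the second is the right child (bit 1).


Huffman tree construction:
Step 1: Merge G(10) + I(18) = 28
Step 2: Merge C(22) + (G+I)(28) = 50
Read each symbol's code off the tree from the root (left child = 0, right child = 1).

Codes:
  C: 0 (length 1)
  G: 10 (length 2)
  I: 11 (length 2)
Average code length: 78/50 = 1.5600 bits/symbol


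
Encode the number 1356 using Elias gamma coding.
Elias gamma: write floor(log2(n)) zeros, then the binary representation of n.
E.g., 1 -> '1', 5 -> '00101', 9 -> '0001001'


num_bits = floor(log2(1356)) + 1 = 11
leading_zeros = num_bits - 1 = 10
binary(1356) = 10101001100

Elias gamma(1356) = '0000000000' + '10101001100' = 000000000010101001100 (21 bits)


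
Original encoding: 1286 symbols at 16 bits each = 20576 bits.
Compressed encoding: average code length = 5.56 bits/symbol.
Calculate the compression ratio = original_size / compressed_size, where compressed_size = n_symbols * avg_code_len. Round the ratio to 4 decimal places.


original_size = n_symbols * orig_bits = 1286 * 16 = 20576 bits
compressed_size = n_symbols * avg_code_len = 1286 * 5.56 = 7150.16 bits
ratio = original_size / compressed_size = 20576 / 7150.16 = 2.8777

Compression ratio = 2.8777


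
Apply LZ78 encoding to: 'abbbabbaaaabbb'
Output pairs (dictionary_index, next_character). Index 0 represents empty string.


LZ78 encoding steps:
Dictionary: {0: ''}
Step 1: w='' (idx 0), next='a' -> output (0, 'a'), add 'a' as idx 1
Step 2: w='' (idx 0), next='b' -> output (0, 'b'), add 'b' as idx 2
Step 3: w='b' (idx 2), next='b' -> output (2, 'b'), add 'bb' as idx 3
Step 4: w='a' (idx 1), next='b' -> output (1, 'b'), add 'ab' as idx 4
Step 5: w='b' (idx 2), next='a' -> output (2, 'a'), add 'ba' as idx 5
Step 6: w='a' (idx 1), next='a' -> output (1, 'a'), add 'aa' as idx 6
Step 7: w='ab' (idx 4), next='b' -> output (4, 'b'), add 'abb' as idx 7
Step 8: w='b' (idx 2), end of input -> output (2, '')


Encoded: [(0, 'a'), (0, 'b'), (2, 'b'), (1, 'b'), (2, 'a'), (1, 'a'), (4, 'b'), (2, '')]


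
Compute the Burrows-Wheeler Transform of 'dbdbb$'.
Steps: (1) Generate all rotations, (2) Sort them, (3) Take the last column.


Rotations (sorted):
  0: $dbdbb -> last char: b
  1: b$dbdb -> last char: b
  2: bb$dbd -> last char: d
  3: bdbb$d -> last char: d
  4: dbb$db -> last char: b
  5: dbdbb$ -> last char: $


BWT = bbddb$


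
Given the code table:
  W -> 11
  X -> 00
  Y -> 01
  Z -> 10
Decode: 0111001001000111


Decoding:
01 -> Y
11 -> W
00 -> X
10 -> Z
01 -> Y
00 -> X
01 -> Y
11 -> W


Result: YWXZYXYW


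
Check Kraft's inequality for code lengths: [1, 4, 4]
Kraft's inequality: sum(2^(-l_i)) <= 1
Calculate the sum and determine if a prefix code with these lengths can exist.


Sum = 2^(-1) + 2^(-4) + 2^(-4)
    = 0.5 + 0.0625 + 0.0625
    = 10/16 = 0.625
Since 0.625 <= 1, Kraft's inequality IS satisfied.
A prefix code with these lengths CAN exist.

Kraft sum = 0.625. Satisfied.


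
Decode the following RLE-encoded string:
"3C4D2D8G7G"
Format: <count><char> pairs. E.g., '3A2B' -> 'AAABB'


Expanding each <count><char> pair:
  3C -> 'CCC'
  4D -> 'DDDD'
  2D -> 'DD'
  8G -> 'GGGGGGGG'
  7G -> 'GGGGGGG'

Decoded = CCCDDDDDDGGGGGGGGGGGGGGG


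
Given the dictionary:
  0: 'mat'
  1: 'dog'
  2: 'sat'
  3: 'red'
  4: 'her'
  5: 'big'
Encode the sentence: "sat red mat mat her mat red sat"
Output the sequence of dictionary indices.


Look up each word in the dictionary:
  'sat' -> 2
  'red' -> 3
  'mat' -> 0
  'mat' -> 0
  'her' -> 4
  'mat' -> 0
  'red' -> 3
  'sat' -> 2

Encoded: [2, 3, 0, 0, 4, 0, 3, 2]


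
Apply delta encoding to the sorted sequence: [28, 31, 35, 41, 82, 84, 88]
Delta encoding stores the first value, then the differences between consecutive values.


First value: 28
Deltas:
  31 - 28 = 3
  35 - 31 = 4
  41 - 35 = 6
  82 - 41 = 41
  84 - 82 = 2
  88 - 84 = 4


Delta encoded: [28, 3, 4, 6, 41, 2, 4]


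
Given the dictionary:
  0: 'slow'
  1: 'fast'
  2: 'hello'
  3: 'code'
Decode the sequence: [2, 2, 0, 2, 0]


Look up each index in the dictionary:
  2 -> 'hello'
  2 -> 'hello'
  0 -> 'slow'
  2 -> 'hello'
  0 -> 'slow'

Decoded: "hello hello slow hello slow"


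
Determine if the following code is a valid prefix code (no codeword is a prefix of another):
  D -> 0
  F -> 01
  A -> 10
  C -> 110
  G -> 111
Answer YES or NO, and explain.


Checking each pair (does one codeword prefix another?):
  D='0' vs F='01': prefix -- VIOLATION

NO -- this is NOT a valid prefix code. D (0) is a prefix of F (01).


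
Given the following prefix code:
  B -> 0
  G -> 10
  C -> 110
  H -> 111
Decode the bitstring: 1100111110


Decoding step by step:
Bits 110 -> C
Bits 0 -> B
Bits 111 -> H
Bits 110 -> C


Decoded message: CBHC


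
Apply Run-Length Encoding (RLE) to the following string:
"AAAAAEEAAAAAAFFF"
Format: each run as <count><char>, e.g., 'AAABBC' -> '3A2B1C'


Scanning runs left to right:
  i=0: run of 'A' x 5 -> '5A'
  i=5: run of 'E' x 2 -> '2E'
  i=7: run of 'A' x 6 -> '6A'
  i=13: run of 'F' x 3 -> '3F'

RLE = 5A2E6A3F


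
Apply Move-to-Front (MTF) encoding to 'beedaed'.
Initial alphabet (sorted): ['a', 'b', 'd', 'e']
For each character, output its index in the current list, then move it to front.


MTF encoding:
'b': index 1 in ['a', 'b', 'd', 'e'] -> ['b', 'a', 'd', 'e']
'e': index 3 in ['b', 'a', 'd', 'e'] -> ['e', 'b', 'a', 'd']
'e': index 0 in ['e', 'b', 'a', 'd'] -> ['e', 'b', 'a', 'd']
'd': index 3 in ['e', 'b', 'a', 'd'] -> ['d', 'e', 'b', 'a']
'a': index 3 in ['d', 'e', 'b', 'a'] -> ['a', 'd', 'e', 'b']
'e': index 2 in ['a', 'd', 'e', 'b'] -> ['e', 'a', 'd', 'b']
'd': index 2 in ['e', 'a', 'd', 'b'] -> ['d', 'e', 'a', 'b']


Output: [1, 3, 0, 3, 3, 2, 2]


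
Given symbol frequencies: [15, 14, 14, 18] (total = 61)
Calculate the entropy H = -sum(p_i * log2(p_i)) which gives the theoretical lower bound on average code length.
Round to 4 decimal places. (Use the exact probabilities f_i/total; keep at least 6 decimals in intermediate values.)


Per-symbol terms -p_i * log2(p_i) with p_i = f_i/61:
  p = 15/61 = 0.245902: log2(p) = -2.023847, -p*log2(p) = 0.497667
  p = 14/61 = 0.229508: log2(p) = -2.123382, -p*log2(p) = 0.487334
  p = 14/61 = 0.229508: log2(p) = -2.123382, -p*log2(p) = 0.487334
  p = 18/61 = 0.295082: log2(p) = -1.760812, -p*log2(p) = 0.519584
H = 0.497667 + 0.487334 + 0.487334 + 0.519584 = 1.991919

H = 1.9919 bits/symbol


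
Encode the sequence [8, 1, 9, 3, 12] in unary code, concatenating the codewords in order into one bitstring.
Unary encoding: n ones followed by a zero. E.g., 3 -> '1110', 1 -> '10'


Encode each number as n ones followed by a terminating 0:
  8 -> 111111110 (9 bits)
  1 -> 10 (2 bits)
  9 -> 1111111110 (10 bits)
  3 -> 1110 (4 bits)
  12 -> 1111111111110 (13 bits)
Total length = 9 + 2 + 10 + 4 + 13 = 38 bits.

Unary([8, 1, 9, 3, 12]) = 11111111010111111111011101111111111110 (38 bits)


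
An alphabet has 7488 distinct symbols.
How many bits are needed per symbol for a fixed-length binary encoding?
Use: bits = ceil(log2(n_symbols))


log2(7488) = 12.8704
Bracket: 2^12 = 4096 < 7488 <= 2^13 = 8192
So ceil(log2(7488)) = 13

bits = ceil(log2(7488)) = ceil(12.8704) = 13 bits


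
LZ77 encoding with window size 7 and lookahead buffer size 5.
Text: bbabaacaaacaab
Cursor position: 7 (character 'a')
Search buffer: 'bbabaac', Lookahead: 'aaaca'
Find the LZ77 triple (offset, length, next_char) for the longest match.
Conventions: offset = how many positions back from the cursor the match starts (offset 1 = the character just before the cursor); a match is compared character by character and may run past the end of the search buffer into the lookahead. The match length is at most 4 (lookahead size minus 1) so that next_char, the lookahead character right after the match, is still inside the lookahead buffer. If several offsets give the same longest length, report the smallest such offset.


Try each offset into the search buffer:
  offset=1 (pos 6, char 'c'): match length 0
  offset=2 (pos 5, char 'a'): match length 1
  offset=3 (pos 4, char 'a'): match length 2
  offset=4 (pos 3, char 'b'): match length 0
  offset=5 (pos 2, char 'a'): match length 1
  offset=6 (pos 1, char 'b'): match length 0
  offset=7 (pos 0, char 'b'): match length 0
Longest match has length 2 at offset 3.
next_char = character at position 7 + 2 = 9 -> 'a'

Best match: offset=3, length=2 (matching 'aa' starting at position 4)
LZ77 triple: (3, 2, 'a')


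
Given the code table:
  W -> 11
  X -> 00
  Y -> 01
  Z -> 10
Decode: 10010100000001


Decoding:
10 -> Z
01 -> Y
01 -> Y
00 -> X
00 -> X
00 -> X
01 -> Y


Result: ZYYXXXY


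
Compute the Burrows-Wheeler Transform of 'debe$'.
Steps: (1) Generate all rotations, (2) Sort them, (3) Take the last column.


Rotations (sorted):
  0: $debe -> last char: e
  1: be$de -> last char: e
  2: debe$ -> last char: $
  3: e$deb -> last char: b
  4: ebe$d -> last char: d


BWT = ee$bd


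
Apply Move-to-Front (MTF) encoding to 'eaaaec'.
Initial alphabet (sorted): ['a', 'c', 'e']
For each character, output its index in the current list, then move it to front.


MTF encoding:
'e': index 2 in ['a', 'c', 'e'] -> ['e', 'a', 'c']
'a': index 1 in ['e', 'a', 'c'] -> ['a', 'e', 'c']
'a': index 0 in ['a', 'e', 'c'] -> ['a', 'e', 'c']
'a': index 0 in ['a', 'e', 'c'] -> ['a', 'e', 'c']
'e': index 1 in ['a', 'e', 'c'] -> ['e', 'a', 'c']
'c': index 2 in ['e', 'a', 'c'] -> ['c', 'e', 'a']


Output: [2, 1, 0, 0, 1, 2]


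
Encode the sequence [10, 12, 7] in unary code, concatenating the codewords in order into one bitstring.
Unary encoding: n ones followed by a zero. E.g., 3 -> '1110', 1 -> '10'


Encode each number as n ones followed by a terminating 0:
  10 -> 11111111110 (11 bits)
  12 -> 1111111111110 (13 bits)
  7 -> 11111110 (8 bits)
Total length = 11 + 13 + 8 = 32 bits.

Unary([10, 12, 7]) = 11111111110111111111111011111110 (32 bits)


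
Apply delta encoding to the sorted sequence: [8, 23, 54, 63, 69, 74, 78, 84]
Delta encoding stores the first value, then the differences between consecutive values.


First value: 8
Deltas:
  23 - 8 = 15
  54 - 23 = 31
  63 - 54 = 9
  69 - 63 = 6
  74 - 69 = 5
  78 - 74 = 4
  84 - 78 = 6


Delta encoded: [8, 15, 31, 9, 6, 5, 4, 6]


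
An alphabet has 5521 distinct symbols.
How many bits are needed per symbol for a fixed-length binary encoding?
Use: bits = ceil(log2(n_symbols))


log2(5521) = 12.4307
Bracket: 2^12 = 4096 < 5521 <= 2^13 = 8192
So ceil(log2(5521)) = 13

bits = ceil(log2(5521)) = ceil(12.4307) = 13 bits


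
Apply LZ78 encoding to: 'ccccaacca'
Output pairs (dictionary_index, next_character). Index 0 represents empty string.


LZ78 encoding steps:
Dictionary: {0: ''}
Step 1: w='' (idx 0), next='c' -> output (0, 'c'), add 'c' as idx 1
Step 2: w='c' (idx 1), next='c' -> output (1, 'c'), add 'cc' as idx 2
Step 3: w='c' (idx 1), next='a' -> output (1, 'a'), add 'ca' as idx 3
Step 4: w='' (idx 0), next='a' -> output (0, 'a'), add 'a' as idx 4
Step 5: w='cc' (idx 2), next='a' -> output (2, 'a'), add 'cca' as idx 5


Encoded: [(0, 'c'), (1, 'c'), (1, 'a'), (0, 'a'), (2, 'a')]


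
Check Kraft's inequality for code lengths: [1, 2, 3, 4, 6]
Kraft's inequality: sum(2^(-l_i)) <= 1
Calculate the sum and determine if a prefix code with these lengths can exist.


Sum = 2^(-1) + 2^(-2) + 2^(-3) + 2^(-4) + 2^(-6)
    = 0.5 + 0.25 + 0.125 + 0.0625 + 0.015625
    = 61/64 = 0.953125
Since 0.953125 <= 1, Kraft's inequality IS satisfied.
A prefix code with these lengths CAN exist.

Kraft sum = 0.953125. Satisfied.


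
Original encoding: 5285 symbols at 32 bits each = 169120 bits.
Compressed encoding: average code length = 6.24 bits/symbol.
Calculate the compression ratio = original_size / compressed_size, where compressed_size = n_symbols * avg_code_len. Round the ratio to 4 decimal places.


original_size = n_symbols * orig_bits = 5285 * 32 = 169120 bits
compressed_size = n_symbols * avg_code_len = 5285 * 6.24 = 32978.4 bits
ratio = original_size / compressed_size = 169120 / 32978.4 = 5.1282

Compression ratio = 5.1282


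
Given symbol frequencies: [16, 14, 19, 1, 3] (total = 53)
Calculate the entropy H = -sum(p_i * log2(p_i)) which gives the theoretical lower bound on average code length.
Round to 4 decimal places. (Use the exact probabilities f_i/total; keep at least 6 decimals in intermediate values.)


Per-symbol terms -p_i * log2(p_i) with p_i = f_i/53:
  p = 16/53 = 0.301887: log2(p) = -1.727920, -p*log2(p) = 0.521636
  p = 14/53 = 0.264151: log2(p) = -1.920566, -p*log2(p) = 0.507319
  p = 19/53 = 0.358491: log2(p) = -1.479993, -p*log2(p) = 0.530564
  p = 1/53 = 0.018868: log2(p) = -5.727920, -p*log2(p) = 0.108074
  p = 3/53 = 0.056604: log2(p) = -4.142958, -p*log2(p) = 0.234507
H = 0.521636 + 0.507319 + 0.530564 + 0.108074 + 0.234507 = 1.902100

H = 1.9021 bits/symbol


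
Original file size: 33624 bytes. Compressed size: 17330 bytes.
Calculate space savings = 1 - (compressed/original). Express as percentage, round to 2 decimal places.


ratio = compressed/original = 17330/33624 = 0.515406
savings = 1 - ratio = 1 - 0.515406 = 0.484594
as a percentage: 0.484594 * 100 = 48.46%

Space savings = 1 - 17330/33624 = 48.46%


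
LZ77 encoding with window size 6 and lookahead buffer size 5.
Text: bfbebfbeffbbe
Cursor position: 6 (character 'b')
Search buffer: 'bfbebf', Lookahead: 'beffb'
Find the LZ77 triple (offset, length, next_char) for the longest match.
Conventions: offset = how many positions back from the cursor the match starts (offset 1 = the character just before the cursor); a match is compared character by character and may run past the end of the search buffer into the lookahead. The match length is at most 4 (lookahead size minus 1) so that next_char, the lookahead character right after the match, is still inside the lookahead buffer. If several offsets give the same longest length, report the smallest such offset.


Try each offset into the search buffer:
  offset=1 (pos 5, char 'f'): match length 0
  offset=2 (pos 4, char 'b'): match length 1
  offset=3 (pos 3, char 'e'): match length 0
  offset=4 (pos 2, char 'b'): match length 2
  offset=5 (pos 1, char 'f'): match length 0
  offset=6 (pos 0, char 'b'): match length 1
Longest match has length 2 at offset 4.
next_char = character at position 6 + 2 = 8 -> 'f'

Best match: offset=4, length=2 (matching 'be' starting at position 2)
LZ77 triple: (4, 2, 'f')


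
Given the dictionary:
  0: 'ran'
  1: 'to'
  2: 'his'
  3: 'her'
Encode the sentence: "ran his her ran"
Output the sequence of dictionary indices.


Look up each word in the dictionary:
  'ran' -> 0
  'his' -> 2
  'her' -> 3
  'ran' -> 0

Encoded: [0, 2, 3, 0]


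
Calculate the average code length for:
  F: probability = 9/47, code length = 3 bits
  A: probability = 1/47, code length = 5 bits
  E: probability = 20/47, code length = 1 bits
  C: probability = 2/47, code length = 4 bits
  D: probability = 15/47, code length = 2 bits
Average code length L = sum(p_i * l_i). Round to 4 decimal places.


Weighted contributions p_i * l_i:
  F: (9/47) * 3 = 27/47
  A: (1/47) * 5 = 5/47
  E: (20/47) * 1 = 20/47
  C: (2/47) * 4 = 8/47
  D: (15/47) * 2 = 30/47
Sum = (27 + 5 + 20 + 8 + 30)/47 = 90/47

L = 90/47 = 1.9149 bits/symbol


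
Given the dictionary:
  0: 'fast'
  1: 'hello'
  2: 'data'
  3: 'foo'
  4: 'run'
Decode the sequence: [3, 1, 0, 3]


Look up each index in the dictionary:
  3 -> 'foo'
  1 -> 'hello'
  0 -> 'fast'
  3 -> 'foo'

Decoded: "foo hello fast foo"


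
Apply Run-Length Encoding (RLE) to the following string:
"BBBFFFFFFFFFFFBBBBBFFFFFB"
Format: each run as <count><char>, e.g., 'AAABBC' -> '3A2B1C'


Scanning runs left to right:
  i=0: run of 'B' x 3 -> '3B'
  i=3: run of 'F' x 11 -> '11F'
  i=14: run of 'B' x 5 -> '5B'
  i=19: run of 'F' x 5 -> '5F'
  i=24: run of 'B' x 1 -> '1B'

RLE = 3B11F5B5F1B


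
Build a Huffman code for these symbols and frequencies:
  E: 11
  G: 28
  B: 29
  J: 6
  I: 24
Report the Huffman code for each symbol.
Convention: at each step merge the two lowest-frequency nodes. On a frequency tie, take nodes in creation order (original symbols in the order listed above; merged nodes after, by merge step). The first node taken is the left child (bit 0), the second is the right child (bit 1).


Huffman tree construction:
Step 1: Merge J(6) + E(11) = 17
Step 2: Merge (J+E)(17) + I(24) = 41
Step 3: Merge G(28) + B(29) = 57
Step 4: Merge ((J+E)+I)(41) + (G+B)(57) = 98
Read each symbol's code off the tree from the root (left child = 0, right child = 1).

Codes:
  E: 001 (length 3)
  G: 10 (length 2)
  B: 11 (length 2)
  J: 000 (length 3)
  I: 01 (length 2)
Average code length: 213/98 = 2.1735 bits/symbol


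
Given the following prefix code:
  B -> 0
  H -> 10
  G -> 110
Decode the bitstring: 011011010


Decoding step by step:
Bits 0 -> B
Bits 110 -> G
Bits 110 -> G
Bits 10 -> H


Decoded message: BGGH


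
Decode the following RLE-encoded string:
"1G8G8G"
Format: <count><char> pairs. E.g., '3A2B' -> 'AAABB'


Expanding each <count><char> pair:
  1G -> 'G'
  8G -> 'GGGGGGGG'
  8G -> 'GGGGGGGG'

Decoded = GGGGGGGGGGGGGGGGG


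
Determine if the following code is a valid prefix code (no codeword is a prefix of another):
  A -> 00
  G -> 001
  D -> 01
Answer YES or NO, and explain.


Checking each pair (does one codeword prefix another?):
  A='00' vs G='001': prefix -- VIOLATION

NO -- this is NOT a valid prefix code. A (00) is a prefix of G (001).


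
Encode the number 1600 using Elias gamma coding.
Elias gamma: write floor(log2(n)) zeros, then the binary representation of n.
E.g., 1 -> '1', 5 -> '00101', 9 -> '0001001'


num_bits = floor(log2(1600)) + 1 = 11
leading_zeros = num_bits - 1 = 10
binary(1600) = 11001000000

Elias gamma(1600) = '0000000000' + '11001000000' = 000000000011001000000 (21 bits)


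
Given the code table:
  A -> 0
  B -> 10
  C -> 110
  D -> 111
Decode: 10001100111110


Decoding:
10 -> B
0 -> A
0 -> A
110 -> C
0 -> A
111 -> D
110 -> C


Result: BAACADC


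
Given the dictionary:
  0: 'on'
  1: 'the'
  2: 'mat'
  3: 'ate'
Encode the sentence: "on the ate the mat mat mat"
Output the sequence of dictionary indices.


Look up each word in the dictionary:
  'on' -> 0
  'the' -> 1
  'ate' -> 3
  'the' -> 1
  'mat' -> 2
  'mat' -> 2
  'mat' -> 2

Encoded: [0, 1, 3, 1, 2, 2, 2]


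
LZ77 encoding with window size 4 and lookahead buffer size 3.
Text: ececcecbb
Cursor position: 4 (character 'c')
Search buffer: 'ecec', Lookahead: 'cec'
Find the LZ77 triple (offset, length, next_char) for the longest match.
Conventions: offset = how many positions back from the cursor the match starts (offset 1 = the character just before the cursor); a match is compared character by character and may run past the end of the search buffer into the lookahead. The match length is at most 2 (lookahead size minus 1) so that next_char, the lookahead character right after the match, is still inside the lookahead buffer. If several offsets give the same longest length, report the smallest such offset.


Try each offset into the search buffer:
  offset=1 (pos 3, char 'c'): match length 1
  offset=2 (pos 2, char 'e'): match length 0
  offset=3 (pos 1, char 'c'): match length 2
  offset=4 (pos 0, char 'e'): match length 0
Longest match has length 2 at offset 3.
next_char = character at position 4 + 2 = 6 -> 'c'

Best match: offset=3, length=2 (matching 'ce' starting at position 1)
LZ77 triple: (3, 2, 'c')


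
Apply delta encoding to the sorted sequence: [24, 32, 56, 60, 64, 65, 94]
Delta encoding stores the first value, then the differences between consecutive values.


First value: 24
Deltas:
  32 - 24 = 8
  56 - 32 = 24
  60 - 56 = 4
  64 - 60 = 4
  65 - 64 = 1
  94 - 65 = 29


Delta encoded: [24, 8, 24, 4, 4, 1, 29]


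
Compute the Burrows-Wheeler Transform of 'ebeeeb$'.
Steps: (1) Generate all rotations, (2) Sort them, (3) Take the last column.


Rotations (sorted):
  0: $ebeeeb -> last char: b
  1: b$ebeee -> last char: e
  2: beeeb$e -> last char: e
  3: eb$ebee -> last char: e
  4: ebeeeb$ -> last char: $
  5: eeb$ebe -> last char: e
  6: eeeb$eb -> last char: b


BWT = beee$eb
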